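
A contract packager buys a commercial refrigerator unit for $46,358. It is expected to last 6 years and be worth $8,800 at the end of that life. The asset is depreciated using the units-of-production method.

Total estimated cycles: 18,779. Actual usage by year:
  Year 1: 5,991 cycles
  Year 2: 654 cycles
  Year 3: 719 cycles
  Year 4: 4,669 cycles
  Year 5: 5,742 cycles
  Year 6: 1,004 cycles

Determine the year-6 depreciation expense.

Depreciable base = $46,358 − $8,800 = $37,558.
Rate = $37,558 / 18,779 cycles = $2 per cycle.
Year 1: 5,991 × $2 = $11,982. Book value $34,376.
Year 2: 654 × $2 = $1,308. Book value $33,068.
Year 3: 719 × $2 = $1,438. Book value $31,630.
Year 4: 4,669 × $2 = $9,338. Book value $22,292.
Year 5: 5,742 × $2 = $11,484. Book value $10,808.
Year 6: 1,004 × $2 = $2,008. Book value $8,800.

$2,008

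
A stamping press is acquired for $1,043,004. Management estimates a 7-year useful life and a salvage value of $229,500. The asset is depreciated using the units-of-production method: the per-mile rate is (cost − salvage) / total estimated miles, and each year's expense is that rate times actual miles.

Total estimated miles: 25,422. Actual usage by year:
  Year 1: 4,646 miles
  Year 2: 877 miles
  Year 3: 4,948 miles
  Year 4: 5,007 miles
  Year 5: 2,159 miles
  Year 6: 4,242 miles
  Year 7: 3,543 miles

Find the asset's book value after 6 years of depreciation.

$342,876

Depreciable base = $1,043,004 − $229,500 = $813,504.
Rate = $813,504 / 25,422 miles = $32 per mile.
Year 1: 4,646 × $32 = $148,672. Book value $894,332.
Year 2: 877 × $32 = $28,064. Book value $866,268.
Year 3: 4,948 × $32 = $158,336. Book value $707,932.
Year 4: 5,007 × $32 = $160,224. Book value $547,708.
Year 5: 2,159 × $32 = $69,088. Book value $478,620.
Year 6: 4,242 × $32 = $135,744. Book value $342,876.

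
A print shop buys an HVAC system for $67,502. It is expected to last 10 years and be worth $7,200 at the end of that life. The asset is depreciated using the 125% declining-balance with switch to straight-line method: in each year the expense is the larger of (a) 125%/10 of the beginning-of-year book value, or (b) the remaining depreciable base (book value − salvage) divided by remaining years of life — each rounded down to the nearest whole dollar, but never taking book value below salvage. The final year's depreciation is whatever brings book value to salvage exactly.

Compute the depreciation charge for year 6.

$5,395

Depreciable base = $67,502 − $7,200 = $60,302.
Year 1: DB = ⌊$67,502 × 125%/10⌋ = $8,437; SL = ⌊$60,302/10⌋ = $6,030 → take DB $8,437. Book value $59,065.
Year 2: DB = ⌊$59,065 × 125%/10⌋ = $7,383; SL = ⌊$51,865/9⌋ = $5,762 → take DB $7,383. Book value $51,682.
Year 3: DB = ⌊$51,682 × 125%/10⌋ = $6,460; SL = ⌊$44,482/8⌋ = $5,560 → take DB $6,460. Book value $45,222.
Year 4: DB = ⌊$45,222 × 125%/10⌋ = $5,652; SL = ⌊$38,022/7⌋ = $5,431 → take DB $5,652. Book value $39,570.
Year 5: DB = ⌊$39,570 × 125%/10⌋ = $4,946; SL = ⌊$32,370/6⌋ = $5,395 → take SL $5,395. Book value $34,175.
Year 6: DB = ⌊$34,175 × 125%/10⌋ = $4,271; SL = ⌊$26,975/5⌋ = $5,395 → take SL $5,395. Book value $28,780.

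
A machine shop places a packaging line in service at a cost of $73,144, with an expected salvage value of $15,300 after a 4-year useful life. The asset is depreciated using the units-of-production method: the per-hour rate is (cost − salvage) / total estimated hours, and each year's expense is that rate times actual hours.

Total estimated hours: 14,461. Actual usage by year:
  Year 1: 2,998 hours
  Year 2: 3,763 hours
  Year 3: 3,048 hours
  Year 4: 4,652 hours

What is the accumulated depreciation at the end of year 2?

$27,044

Depreciable base = $73,144 − $15,300 = $57,844.
Rate = $57,844 / 14,461 hours = $4 per hour.
Year 1: 2,998 × $4 = $11,992. Book value $61,152.
Year 2: 3,763 × $4 = $15,052. Book value $46,100.
Accumulated through year 2 = $73,144 − $46,100 = $27,044.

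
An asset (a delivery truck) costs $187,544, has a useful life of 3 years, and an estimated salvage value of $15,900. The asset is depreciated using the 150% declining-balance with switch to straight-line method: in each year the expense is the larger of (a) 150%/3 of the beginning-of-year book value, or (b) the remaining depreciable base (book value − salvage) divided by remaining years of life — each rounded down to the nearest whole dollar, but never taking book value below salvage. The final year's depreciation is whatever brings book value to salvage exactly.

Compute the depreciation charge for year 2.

$46,886

Depreciable base = $187,544 − $15,900 = $171,644.
Year 1: DB = ⌊$187,544 × 150%/3⌋ = $93,772; SL = ⌊$171,644/3⌋ = $57,214 → take DB $93,772. Book value $93,772.
Year 2: DB = ⌊$93,772 × 150%/3⌋ = $46,886; SL = ⌊$77,872/2⌋ = $38,936 → take DB $46,886. Book value $46,886.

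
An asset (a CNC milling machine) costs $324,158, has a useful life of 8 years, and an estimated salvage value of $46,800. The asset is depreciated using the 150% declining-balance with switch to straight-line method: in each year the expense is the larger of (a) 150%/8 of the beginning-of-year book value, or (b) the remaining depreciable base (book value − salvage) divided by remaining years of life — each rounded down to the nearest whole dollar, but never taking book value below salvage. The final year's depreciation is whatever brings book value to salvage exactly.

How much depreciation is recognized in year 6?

$22,661

Depreciable base = $324,158 − $46,800 = $277,358.
Year 1: DB = ⌊$324,158 × 150%/8⌋ = $60,779; SL = ⌊$277,358/8⌋ = $34,669 → take DB $60,779. Book value $263,379.
Year 2: DB = ⌊$263,379 × 150%/8⌋ = $49,383; SL = ⌊$216,579/7⌋ = $30,939 → take DB $49,383. Book value $213,996.
Year 3: DB = ⌊$213,996 × 150%/8⌋ = $40,124; SL = ⌊$167,196/6⌋ = $27,866 → take DB $40,124. Book value $173,872.
Year 4: DB = ⌊$173,872 × 150%/8⌋ = $32,601; SL = ⌊$127,072/5⌋ = $25,414 → take DB $32,601. Book value $141,271.
Year 5: DB = ⌊$141,271 × 150%/8⌋ = $26,488; SL = ⌊$94,471/4⌋ = $23,617 → take DB $26,488. Book value $114,783.
Year 6: DB = ⌊$114,783 × 150%/8⌋ = $21,521; SL = ⌊$67,983/3⌋ = $22,661 → take SL $22,661. Book value $92,122.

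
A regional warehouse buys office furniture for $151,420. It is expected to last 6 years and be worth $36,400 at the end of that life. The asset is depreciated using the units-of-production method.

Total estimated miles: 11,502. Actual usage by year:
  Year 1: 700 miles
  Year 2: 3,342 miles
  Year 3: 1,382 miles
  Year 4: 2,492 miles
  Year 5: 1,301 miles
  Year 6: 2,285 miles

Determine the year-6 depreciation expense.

$22,850

Depreciable base = $151,420 − $36,400 = $115,020.
Rate = $115,020 / 11,502 miles = $10 per mile.
Year 1: 700 × $10 = $7,000. Book value $144,420.
Year 2: 3,342 × $10 = $33,420. Book value $111,000.
Year 3: 1,382 × $10 = $13,820. Book value $97,180.
Year 4: 2,492 × $10 = $24,920. Book value $72,260.
Year 5: 1,301 × $10 = $13,010. Book value $59,250.
Year 6: 2,285 × $10 = $22,850. Book value $36,400.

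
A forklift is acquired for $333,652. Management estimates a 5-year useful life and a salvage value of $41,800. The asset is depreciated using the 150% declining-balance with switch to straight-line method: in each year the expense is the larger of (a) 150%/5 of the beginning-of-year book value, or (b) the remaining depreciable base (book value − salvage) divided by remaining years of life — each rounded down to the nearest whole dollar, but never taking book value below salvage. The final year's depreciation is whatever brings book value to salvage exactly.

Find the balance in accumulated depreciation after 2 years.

$170,162

Depreciable base = $333,652 − $41,800 = $291,852.
Year 1: DB = ⌊$333,652 × 150%/5⌋ = $100,095; SL = ⌊$291,852/5⌋ = $58,370 → take DB $100,095. Book value $233,557.
Year 2: DB = ⌊$233,557 × 150%/5⌋ = $70,067; SL = ⌊$191,757/4⌋ = $47,939 → take DB $70,067. Book value $163,490.
Accumulated through year 2 = $333,652 − $163,490 = $170,162.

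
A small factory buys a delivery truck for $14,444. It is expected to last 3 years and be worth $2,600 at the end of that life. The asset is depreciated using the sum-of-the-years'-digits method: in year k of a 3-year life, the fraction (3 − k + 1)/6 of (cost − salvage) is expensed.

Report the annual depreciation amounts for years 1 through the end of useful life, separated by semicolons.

$5,922; $3,948; $1,974

Depreciable base = $14,444 − $2,600 = $11,844.
Sum of the years' digits = 3+2+1 = 6.
Year 1: $11,844 × 3/6 = $5,922. Book value $8,522.
Year 2: $11,844 × 2/6 = $3,948. Book value $4,574.
Year 3: $11,844 × 1/6 = $1,974. Book value $2,600.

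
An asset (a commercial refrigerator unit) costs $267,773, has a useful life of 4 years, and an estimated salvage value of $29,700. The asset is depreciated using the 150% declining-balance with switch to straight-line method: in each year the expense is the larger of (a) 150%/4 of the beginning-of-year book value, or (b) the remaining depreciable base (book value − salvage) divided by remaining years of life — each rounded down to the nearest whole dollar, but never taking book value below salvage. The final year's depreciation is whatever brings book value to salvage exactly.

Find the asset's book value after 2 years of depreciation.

$104,600

Depreciable base = $267,773 − $29,700 = $238,073.
Year 1: DB = ⌊$267,773 × 150%/4⌋ = $100,414; SL = ⌊$238,073/4⌋ = $59,518 → take DB $100,414. Book value $167,359.
Year 2: DB = ⌊$167,359 × 150%/4⌋ = $62,759; SL = ⌊$137,659/3⌋ = $45,886 → take DB $62,759. Book value $104,600.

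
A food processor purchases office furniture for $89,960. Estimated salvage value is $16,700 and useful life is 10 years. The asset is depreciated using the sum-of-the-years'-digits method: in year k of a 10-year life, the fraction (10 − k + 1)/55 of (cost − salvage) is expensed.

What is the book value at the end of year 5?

Depreciable base = $89,960 − $16,700 = $73,260.
Sum of the years' digits = 10+9+8+7+6+5+4+3+2+1 = 55.
Year 1: $73,260 × 10/55 = $13,320. Book value $76,640.
Year 2: $73,260 × 9/55 = $11,988. Book value $64,652.
Year 3: $73,260 × 8/55 = $10,656. Book value $53,996.
Year 4: $73,260 × 7/55 = $9,324. Book value $44,672.
Year 5: $73,260 × 6/55 = $7,992. Book value $36,680.

$36,680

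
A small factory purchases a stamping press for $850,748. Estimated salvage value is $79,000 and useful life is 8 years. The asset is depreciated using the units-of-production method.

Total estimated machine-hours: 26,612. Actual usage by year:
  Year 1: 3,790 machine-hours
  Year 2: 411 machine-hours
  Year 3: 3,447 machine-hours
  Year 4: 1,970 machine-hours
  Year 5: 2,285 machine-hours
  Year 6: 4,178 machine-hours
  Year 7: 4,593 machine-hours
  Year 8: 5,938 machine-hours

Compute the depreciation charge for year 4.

Depreciable base = $850,748 − $79,000 = $771,748.
Rate = $771,748 / 26,612 machine-hours = $29 per machine-hour.
Year 1: 3,790 × $29 = $109,910. Book value $740,838.
Year 2: 411 × $29 = $11,919. Book value $728,919.
Year 3: 3,447 × $29 = $99,963. Book value $628,956.
Year 4: 1,970 × $29 = $57,130. Book value $571,826.

$57,130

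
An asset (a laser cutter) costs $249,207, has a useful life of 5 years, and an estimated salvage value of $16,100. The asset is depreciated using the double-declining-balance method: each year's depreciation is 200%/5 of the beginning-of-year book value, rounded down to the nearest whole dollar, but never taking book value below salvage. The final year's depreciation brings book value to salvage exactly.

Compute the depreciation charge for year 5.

Depreciable base = $249,207 − $16,100 = $233,107.
Year 1: ⌊$249,207 × 200%/5⌋ = $99,682. Book value $149,525.
Year 2: ⌊$149,525 × 200%/5⌋ = $59,810. Book value $89,715.
Year 3: ⌊$89,715 × 200%/5⌋ = $35,886. Book value $53,829.
Year 4: ⌊$53,829 × 200%/5⌋ = $21,531. Book value $32,298.
Year 5 (final): $32,298 − $16,100 = $16,198. Book value $16,100.

$16,198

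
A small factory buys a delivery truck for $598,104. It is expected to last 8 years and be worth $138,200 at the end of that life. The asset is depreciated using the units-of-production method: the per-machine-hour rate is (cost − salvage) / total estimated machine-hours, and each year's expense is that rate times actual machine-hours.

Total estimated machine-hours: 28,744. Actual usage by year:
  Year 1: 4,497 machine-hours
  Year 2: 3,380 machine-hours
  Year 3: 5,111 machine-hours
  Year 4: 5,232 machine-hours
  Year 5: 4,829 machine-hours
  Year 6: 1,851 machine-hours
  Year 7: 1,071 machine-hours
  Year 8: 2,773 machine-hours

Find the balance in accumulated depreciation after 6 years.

Depreciable base = $598,104 − $138,200 = $459,904.
Rate = $459,904 / 28,744 machine-hours = $16 per machine-hour.
Year 1: 4,497 × $16 = $71,952. Book value $526,152.
Year 2: 3,380 × $16 = $54,080. Book value $472,072.
Year 3: 5,111 × $16 = $81,776. Book value $390,296.
Year 4: 5,232 × $16 = $83,712. Book value $306,584.
Year 5: 4,829 × $16 = $77,264. Book value $229,320.
Year 6: 1,851 × $16 = $29,616. Book value $199,704.
Accumulated through year 6 = $598,104 − $199,704 = $398,400.

$398,400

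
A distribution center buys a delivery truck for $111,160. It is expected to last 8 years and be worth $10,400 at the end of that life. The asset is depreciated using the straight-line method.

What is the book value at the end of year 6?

Depreciable base = $111,160 − $10,400 = $100,760.
Annual expense = $100,760 / 8 = $12,595.
End of year 1: book value $98,565.
End of year 2: book value $85,970.
End of year 3: book value $73,375.
End of year 4: book value $60,780.
End of year 5: book value $48,185.
End of year 6: book value $35,590.

$35,590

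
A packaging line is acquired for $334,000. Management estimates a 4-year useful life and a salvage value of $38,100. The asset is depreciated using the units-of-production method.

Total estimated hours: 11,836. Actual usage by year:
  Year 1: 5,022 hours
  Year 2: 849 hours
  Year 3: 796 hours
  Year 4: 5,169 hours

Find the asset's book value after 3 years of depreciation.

Depreciable base = $334,000 − $38,100 = $295,900.
Rate = $295,900 / 11,836 hours = $25 per hour.
Year 1: 5,022 × $25 = $125,550. Book value $208,450.
Year 2: 849 × $25 = $21,225. Book value $187,225.
Year 3: 796 × $25 = $19,900. Book value $167,325.

$167,325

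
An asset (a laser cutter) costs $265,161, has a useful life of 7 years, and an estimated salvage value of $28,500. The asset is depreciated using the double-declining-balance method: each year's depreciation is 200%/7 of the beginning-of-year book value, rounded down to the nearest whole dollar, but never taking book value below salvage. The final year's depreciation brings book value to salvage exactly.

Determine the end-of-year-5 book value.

Depreciable base = $265,161 − $28,500 = $236,661.
Year 1: ⌊$265,161 × 200%/7⌋ = $75,760. Book value $189,401.
Year 2: ⌊$189,401 × 200%/7⌋ = $54,114. Book value $135,287.
Year 3: ⌊$135,287 × 200%/7⌋ = $38,653. Book value $96,634.
Year 4: ⌊$96,634 × 200%/7⌋ = $27,609. Book value $69,025.
Year 5: ⌊$69,025 × 200%/7⌋ = $19,721. Book value $49,304.

$49,304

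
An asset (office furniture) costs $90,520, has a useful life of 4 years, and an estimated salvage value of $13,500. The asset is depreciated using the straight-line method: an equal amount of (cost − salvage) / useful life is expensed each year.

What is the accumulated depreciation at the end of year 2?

$38,510

Depreciable base = $90,520 − $13,500 = $77,020.
Annual expense = $77,020 / 4 = $19,255.
End of year 1: book value $71,265.
End of year 2: book value $52,010.
Accumulated through year 2 = $90,520 − $52,010 = $38,510.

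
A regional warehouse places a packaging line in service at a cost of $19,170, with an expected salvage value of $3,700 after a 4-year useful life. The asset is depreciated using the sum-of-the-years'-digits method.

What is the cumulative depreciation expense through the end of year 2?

Depreciable base = $19,170 − $3,700 = $15,470.
Sum of the years' digits = 4+3+2+1 = 10.
Year 1: $15,470 × 4/10 = $6,188. Book value $12,982.
Year 2: $15,470 × 3/10 = $4,641. Book value $8,341.
Accumulated through year 2 = $19,170 − $8,341 = $10,829.

$10,829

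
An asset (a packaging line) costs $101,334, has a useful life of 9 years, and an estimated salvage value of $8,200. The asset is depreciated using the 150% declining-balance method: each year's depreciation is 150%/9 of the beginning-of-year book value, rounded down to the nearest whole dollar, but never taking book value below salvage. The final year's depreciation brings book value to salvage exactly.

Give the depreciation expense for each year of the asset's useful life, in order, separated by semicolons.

$16,889; $14,074; $11,728; $9,773; $8,145; $6,787; $5,656; $4,713; $15,369

Depreciable base = $101,334 − $8,200 = $93,134.
Year 1: ⌊$101,334 × 150%/9⌋ = $16,889. Book value $84,445.
Year 2: ⌊$84,445 × 150%/9⌋ = $14,074. Book value $70,371.
Year 3: ⌊$70,371 × 150%/9⌋ = $11,728. Book value $58,643.
Year 4: ⌊$58,643 × 150%/9⌋ = $9,773. Book value $48,870.
Year 5: ⌊$48,870 × 150%/9⌋ = $8,145. Book value $40,725.
Year 6: ⌊$40,725 × 150%/9⌋ = $6,787. Book value $33,938.
Year 7: ⌊$33,938 × 150%/9⌋ = $5,656. Book value $28,282.
Year 8: ⌊$28,282 × 150%/9⌋ = $4,713. Book value $23,569.
Year 9 (final): $23,569 − $8,200 = $15,369. Book value $8,200.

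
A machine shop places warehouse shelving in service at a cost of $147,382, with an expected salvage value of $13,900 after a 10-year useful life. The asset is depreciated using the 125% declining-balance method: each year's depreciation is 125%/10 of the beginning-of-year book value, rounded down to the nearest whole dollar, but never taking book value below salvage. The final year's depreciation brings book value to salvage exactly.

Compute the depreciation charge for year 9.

Depreciable base = $147,382 − $13,900 = $133,482.
Year 1: ⌊$147,382 × 125%/10⌋ = $18,422. Book value $128,960.
Year 2: ⌊$128,960 × 125%/10⌋ = $16,120. Book value $112,840.
Year 3: ⌊$112,840 × 125%/10⌋ = $14,105. Book value $98,735.
Year 4: ⌊$98,735 × 125%/10⌋ = $12,341. Book value $86,394.
Year 5: ⌊$86,394 × 125%/10⌋ = $10,799. Book value $75,595.
Year 6: ⌊$75,595 × 125%/10⌋ = $9,449. Book value $66,146.
Year 7: ⌊$66,146 × 125%/10⌋ = $8,268. Book value $57,878.
Year 8: ⌊$57,878 × 125%/10⌋ = $7,234. Book value $50,644.
Year 9: ⌊$50,644 × 125%/10⌋ = $6,330. Book value $44,314.

$6,330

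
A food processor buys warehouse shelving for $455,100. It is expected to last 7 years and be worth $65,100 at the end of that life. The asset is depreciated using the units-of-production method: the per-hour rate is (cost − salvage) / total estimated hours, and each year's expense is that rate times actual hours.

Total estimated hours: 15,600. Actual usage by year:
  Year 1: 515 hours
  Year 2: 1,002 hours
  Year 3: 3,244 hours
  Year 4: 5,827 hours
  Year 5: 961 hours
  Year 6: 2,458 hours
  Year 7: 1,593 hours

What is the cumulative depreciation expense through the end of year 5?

Depreciable base = $455,100 − $65,100 = $390,000.
Rate = $390,000 / 15,600 hours = $25 per hour.
Year 1: 515 × $25 = $12,875. Book value $442,225.
Year 2: 1,002 × $25 = $25,050. Book value $417,175.
Year 3: 3,244 × $25 = $81,100. Book value $336,075.
Year 4: 5,827 × $25 = $145,675. Book value $190,400.
Year 5: 961 × $25 = $24,025. Book value $166,375.
Accumulated through year 5 = $455,100 − $166,375 = $288,725.

$288,725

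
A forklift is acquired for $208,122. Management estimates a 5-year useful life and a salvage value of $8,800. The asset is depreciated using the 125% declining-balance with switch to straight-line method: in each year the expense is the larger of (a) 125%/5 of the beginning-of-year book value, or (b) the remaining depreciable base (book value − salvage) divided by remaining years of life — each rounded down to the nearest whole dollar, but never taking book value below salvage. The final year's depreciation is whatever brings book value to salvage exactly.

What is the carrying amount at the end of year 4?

$44,890

Depreciable base = $208,122 − $8,800 = $199,322.
Year 1: DB = ⌊$208,122 × 125%/5⌋ = $52,030; SL = ⌊$199,322/5⌋ = $39,864 → take DB $52,030. Book value $156,092.
Year 2: DB = ⌊$156,092 × 125%/5⌋ = $39,023; SL = ⌊$147,292/4⌋ = $36,823 → take DB $39,023. Book value $117,069.
Year 3: DB = ⌊$117,069 × 125%/5⌋ = $29,267; SL = ⌊$108,269/3⌋ = $36,089 → take SL $36,089. Book value $80,980.
Year 4: DB = ⌊$80,980 × 125%/5⌋ = $20,245; SL = ⌊$72,180/2⌋ = $36,090 → take SL $36,090. Book value $44,890.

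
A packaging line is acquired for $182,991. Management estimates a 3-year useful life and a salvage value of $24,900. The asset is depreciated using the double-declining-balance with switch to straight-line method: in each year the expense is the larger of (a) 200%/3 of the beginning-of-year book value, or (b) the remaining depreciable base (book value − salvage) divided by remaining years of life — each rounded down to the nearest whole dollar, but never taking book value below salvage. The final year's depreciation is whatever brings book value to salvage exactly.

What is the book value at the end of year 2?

Depreciable base = $182,991 − $24,900 = $158,091.
Year 1: DB = ⌊$182,991 × 200%/3⌋ = $121,994; SL = ⌊$158,091/3⌋ = $52,697 → take DB $121,994. Book value $60,997.
Year 2: DB = ⌊$60,997 × 200%/3⌋ = $40,664; SL = ⌊$36,097/2⌋ = $18,048 → take DB $40,664, capped at $36,097. Book value $24,900.

$24,900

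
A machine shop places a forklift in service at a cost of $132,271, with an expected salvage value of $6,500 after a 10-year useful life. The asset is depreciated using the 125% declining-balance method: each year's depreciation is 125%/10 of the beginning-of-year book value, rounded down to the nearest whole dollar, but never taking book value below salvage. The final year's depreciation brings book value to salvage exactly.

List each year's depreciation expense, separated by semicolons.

$16,533; $14,467; $12,658; $11,076; $9,692; $8,480; $7,420; $6,493; $5,681; $33,271

Depreciable base = $132,271 − $6,500 = $125,771.
Year 1: ⌊$132,271 × 125%/10⌋ = $16,533. Book value $115,738.
Year 2: ⌊$115,738 × 125%/10⌋ = $14,467. Book value $101,271.
Year 3: ⌊$101,271 × 125%/10⌋ = $12,658. Book value $88,613.
Year 4: ⌊$88,613 × 125%/10⌋ = $11,076. Book value $77,537.
Year 5: ⌊$77,537 × 125%/10⌋ = $9,692. Book value $67,845.
Year 6: ⌊$67,845 × 125%/10⌋ = $8,480. Book value $59,365.
Year 7: ⌊$59,365 × 125%/10⌋ = $7,420. Book value $51,945.
Year 8: ⌊$51,945 × 125%/10⌋ = $6,493. Book value $45,452.
Year 9: ⌊$45,452 × 125%/10⌋ = $5,681. Book value $39,771.
Year 10 (final): $39,771 − $6,500 = $33,271. Book value $6,500.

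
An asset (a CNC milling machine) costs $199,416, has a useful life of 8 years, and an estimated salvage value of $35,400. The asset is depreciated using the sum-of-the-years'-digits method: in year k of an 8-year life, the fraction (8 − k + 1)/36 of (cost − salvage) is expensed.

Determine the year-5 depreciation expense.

Depreciable base = $199,416 − $35,400 = $164,016.
Sum of the years' digits = 8+7+6+5+4+3+2+1 = 36.
Year 1: $164,016 × 8/36 = $36,448. Book value $162,968.
Year 2: $164,016 × 7/36 = $31,892. Book value $131,076.
Year 3: $164,016 × 6/36 = $27,336. Book value $103,740.
Year 4: $164,016 × 5/36 = $22,780. Book value $80,960.
Year 5: $164,016 × 4/36 = $18,224. Book value $62,736.

$18,224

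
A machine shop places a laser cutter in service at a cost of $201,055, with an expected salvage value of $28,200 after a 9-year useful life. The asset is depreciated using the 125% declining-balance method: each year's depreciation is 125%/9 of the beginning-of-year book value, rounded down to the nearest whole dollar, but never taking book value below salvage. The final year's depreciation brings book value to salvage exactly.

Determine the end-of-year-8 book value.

Depreciable base = $201,055 − $28,200 = $172,855.
Year 1: ⌊$201,055 × 125%/9⌋ = $27,924. Book value $173,131.
Year 2: ⌊$173,131 × 125%/9⌋ = $24,045. Book value $149,086.
Year 3: ⌊$149,086 × 125%/9⌋ = $20,706. Book value $128,380.
Year 4: ⌊$128,380 × 125%/9⌋ = $17,830. Book value $110,550.
Year 5: ⌊$110,550 × 125%/9⌋ = $15,354. Book value $95,196.
Year 6: ⌊$95,196 × 125%/9⌋ = $13,221. Book value $81,975.
Year 7: ⌊$81,975 × 125%/9⌋ = $11,385. Book value $70,590.
Year 8: ⌊$70,590 × 125%/9⌋ = $9,804. Book value $60,786.

$60,786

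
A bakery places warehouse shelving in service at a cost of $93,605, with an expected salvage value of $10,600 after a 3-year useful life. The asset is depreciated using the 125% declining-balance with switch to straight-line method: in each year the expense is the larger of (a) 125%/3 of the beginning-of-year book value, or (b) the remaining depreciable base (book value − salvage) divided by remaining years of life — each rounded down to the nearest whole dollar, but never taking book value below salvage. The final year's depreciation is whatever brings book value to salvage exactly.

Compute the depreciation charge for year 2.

Depreciable base = $93,605 − $10,600 = $83,005.
Year 1: DB = ⌊$93,605 × 125%/3⌋ = $39,002; SL = ⌊$83,005/3⌋ = $27,668 → take DB $39,002. Book value $54,603.
Year 2: DB = ⌊$54,603 × 125%/3⌋ = $22,751; SL = ⌊$44,003/2⌋ = $22,001 → take DB $22,751. Book value $31,852.

$22,751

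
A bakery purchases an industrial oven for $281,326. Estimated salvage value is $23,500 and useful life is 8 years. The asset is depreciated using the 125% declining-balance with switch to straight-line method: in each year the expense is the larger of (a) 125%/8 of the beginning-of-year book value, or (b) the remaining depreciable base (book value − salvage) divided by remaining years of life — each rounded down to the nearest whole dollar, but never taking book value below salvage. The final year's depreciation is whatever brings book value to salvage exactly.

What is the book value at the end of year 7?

$52,598

Depreciable base = $281,326 − $23,500 = $257,826.
Year 1: DB = ⌊$281,326 × 125%/8⌋ = $43,957; SL = ⌊$257,826/8⌋ = $32,228 → take DB $43,957. Book value $237,369.
Year 2: DB = ⌊$237,369 × 125%/8⌋ = $37,088; SL = ⌊$213,869/7⌋ = $30,552 → take DB $37,088. Book value $200,281.
Year 3: DB = ⌊$200,281 × 125%/8⌋ = $31,293; SL = ⌊$176,781/6⌋ = $29,463 → take DB $31,293. Book value $168,988.
Year 4: DB = ⌊$168,988 × 125%/8⌋ = $26,404; SL = ⌊$145,488/5⌋ = $29,097 → take SL $29,097. Book value $139,891.
Year 5: DB = ⌊$139,891 × 125%/8⌋ = $21,857; SL = ⌊$116,391/4⌋ = $29,097 → take SL $29,097. Book value $110,794.
Year 6: DB = ⌊$110,794 × 125%/8⌋ = $17,311; SL = ⌊$87,294/3⌋ = $29,098 → take SL $29,098. Book value $81,696.
Year 7: DB = ⌊$81,696 × 125%/8⌋ = $12,765; SL = ⌊$58,196/2⌋ = $29,098 → take SL $29,098. Book value $52,598.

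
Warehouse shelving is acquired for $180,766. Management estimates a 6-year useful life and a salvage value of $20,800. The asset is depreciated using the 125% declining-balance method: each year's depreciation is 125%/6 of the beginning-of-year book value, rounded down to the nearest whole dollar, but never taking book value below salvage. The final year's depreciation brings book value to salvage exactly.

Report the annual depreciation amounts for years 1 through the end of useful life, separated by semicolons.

$37,659; $29,813; $23,602; $18,685; $14,793; $35,414

Depreciable base = $180,766 − $20,800 = $159,966.
Year 1: ⌊$180,766 × 125%/6⌋ = $37,659. Book value $143,107.
Year 2: ⌊$143,107 × 125%/6⌋ = $29,813. Book value $113,294.
Year 3: ⌊$113,294 × 125%/6⌋ = $23,602. Book value $89,692.
Year 4: ⌊$89,692 × 125%/6⌋ = $18,685. Book value $71,007.
Year 5: ⌊$71,007 × 125%/6⌋ = $14,793. Book value $56,214.
Year 6 (final): $56,214 − $20,800 = $35,414. Book value $20,800.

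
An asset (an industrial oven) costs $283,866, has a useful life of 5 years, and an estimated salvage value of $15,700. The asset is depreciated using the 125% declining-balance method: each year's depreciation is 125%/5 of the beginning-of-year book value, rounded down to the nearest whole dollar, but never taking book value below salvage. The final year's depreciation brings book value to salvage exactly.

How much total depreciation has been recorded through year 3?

Depreciable base = $283,866 − $15,700 = $268,166.
Year 1: ⌊$283,866 × 125%/5⌋ = $70,966. Book value $212,900.
Year 2: ⌊$212,900 × 125%/5⌋ = $53,225. Book value $159,675.
Year 3: ⌊$159,675 × 125%/5⌋ = $39,918. Book value $119,757.
Accumulated through year 3 = $283,866 − $119,757 = $164,109.

$164,109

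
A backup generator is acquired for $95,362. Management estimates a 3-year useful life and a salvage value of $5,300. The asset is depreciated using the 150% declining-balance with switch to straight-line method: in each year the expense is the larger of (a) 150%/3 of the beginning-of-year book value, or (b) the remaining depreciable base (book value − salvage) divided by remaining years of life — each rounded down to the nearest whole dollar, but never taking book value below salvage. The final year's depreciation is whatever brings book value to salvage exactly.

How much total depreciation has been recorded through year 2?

Depreciable base = $95,362 − $5,300 = $90,062.
Year 1: DB = ⌊$95,362 × 150%/3⌋ = $47,681; SL = ⌊$90,062/3⌋ = $30,020 → take DB $47,681. Book value $47,681.
Year 2: DB = ⌊$47,681 × 150%/3⌋ = $23,840; SL = ⌊$42,381/2⌋ = $21,190 → take DB $23,840. Book value $23,841.
Accumulated through year 2 = $95,362 − $23,841 = $71,521.

$71,521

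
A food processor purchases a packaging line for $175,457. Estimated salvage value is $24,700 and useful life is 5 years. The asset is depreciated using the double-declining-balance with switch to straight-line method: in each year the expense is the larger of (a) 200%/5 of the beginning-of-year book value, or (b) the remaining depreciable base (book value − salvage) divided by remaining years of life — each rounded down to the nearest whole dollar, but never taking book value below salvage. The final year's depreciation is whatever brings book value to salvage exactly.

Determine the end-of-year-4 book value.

$24,700

Depreciable base = $175,457 − $24,700 = $150,757.
Year 1: DB = ⌊$175,457 × 200%/5⌋ = $70,182; SL = ⌊$150,757/5⌋ = $30,151 → take DB $70,182. Book value $105,275.
Year 2: DB = ⌊$105,275 × 200%/5⌋ = $42,110; SL = ⌊$80,575/4⌋ = $20,143 → take DB $42,110. Book value $63,165.
Year 3: DB = ⌊$63,165 × 200%/5⌋ = $25,266; SL = ⌊$38,465/3⌋ = $12,821 → take DB $25,266. Book value $37,899.
Year 4: DB = ⌊$37,899 × 200%/5⌋ = $15,159; SL = ⌊$13,199/2⌋ = $6,599 → take DB $15,159, capped at $13,199. Book value $24,700.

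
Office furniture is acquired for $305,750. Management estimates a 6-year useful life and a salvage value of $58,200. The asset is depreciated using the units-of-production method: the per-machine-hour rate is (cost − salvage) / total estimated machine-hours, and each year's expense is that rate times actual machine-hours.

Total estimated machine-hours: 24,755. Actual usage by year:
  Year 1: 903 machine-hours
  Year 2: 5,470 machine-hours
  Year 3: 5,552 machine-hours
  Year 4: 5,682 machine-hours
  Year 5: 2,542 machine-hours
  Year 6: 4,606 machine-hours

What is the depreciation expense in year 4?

Depreciable base = $305,750 − $58,200 = $247,550.
Rate = $247,550 / 24,755 machine-hours = $10 per machine-hour.
Year 1: 903 × $10 = $9,030. Book value $296,720.
Year 2: 5,470 × $10 = $54,700. Book value $242,020.
Year 3: 5,552 × $10 = $55,520. Book value $186,500.
Year 4: 5,682 × $10 = $56,820. Book value $129,680.

$56,820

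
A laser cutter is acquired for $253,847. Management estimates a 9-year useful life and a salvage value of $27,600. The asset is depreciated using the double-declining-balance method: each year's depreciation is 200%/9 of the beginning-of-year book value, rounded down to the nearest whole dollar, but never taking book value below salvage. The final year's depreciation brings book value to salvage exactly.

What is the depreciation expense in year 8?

Depreciable base = $253,847 − $27,600 = $226,247.
Year 1: ⌊$253,847 × 200%/9⌋ = $56,410. Book value $197,437.
Year 2: ⌊$197,437 × 200%/9⌋ = $43,874. Book value $153,563.
Year 3: ⌊$153,563 × 200%/9⌋ = $34,125. Book value $119,438.
Year 4: ⌊$119,438 × 200%/9⌋ = $26,541. Book value $92,897.
Year 5: ⌊$92,897 × 200%/9⌋ = $20,643. Book value $72,254.
Year 6: ⌊$72,254 × 200%/9⌋ = $16,056. Book value $56,198.
Year 7: ⌊$56,198 × 200%/9⌋ = $12,488. Book value $43,710.
Year 8: ⌊$43,710 × 200%/9⌋ = $9,713. Book value $33,997.

$9,713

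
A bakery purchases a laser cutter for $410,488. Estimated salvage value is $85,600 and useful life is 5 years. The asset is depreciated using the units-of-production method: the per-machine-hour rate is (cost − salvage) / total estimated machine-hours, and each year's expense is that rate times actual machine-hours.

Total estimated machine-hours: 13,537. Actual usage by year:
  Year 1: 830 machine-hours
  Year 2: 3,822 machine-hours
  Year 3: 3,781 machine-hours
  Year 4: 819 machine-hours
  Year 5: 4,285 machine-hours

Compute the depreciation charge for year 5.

$102,840

Depreciable base = $410,488 − $85,600 = $324,888.
Rate = $324,888 / 13,537 machine-hours = $24 per machine-hour.
Year 1: 830 × $24 = $19,920. Book value $390,568.
Year 2: 3,822 × $24 = $91,728. Book value $298,840.
Year 3: 3,781 × $24 = $90,744. Book value $208,096.
Year 4: 819 × $24 = $19,656. Book value $188,440.
Year 5: 4,285 × $24 = $102,840. Book value $85,600.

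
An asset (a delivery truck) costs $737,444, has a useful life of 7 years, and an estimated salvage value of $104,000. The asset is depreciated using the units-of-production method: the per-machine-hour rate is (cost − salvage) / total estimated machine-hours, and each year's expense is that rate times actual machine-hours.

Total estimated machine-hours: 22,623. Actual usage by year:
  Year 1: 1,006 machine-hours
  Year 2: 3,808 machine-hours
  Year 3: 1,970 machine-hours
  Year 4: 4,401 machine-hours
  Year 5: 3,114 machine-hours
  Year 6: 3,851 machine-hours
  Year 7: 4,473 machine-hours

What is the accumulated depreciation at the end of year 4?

Depreciable base = $737,444 − $104,000 = $633,444.
Rate = $633,444 / 22,623 machine-hours = $28 per machine-hour.
Year 1: 1,006 × $28 = $28,168. Book value $709,276.
Year 2: 3,808 × $28 = $106,624. Book value $602,652.
Year 3: 1,970 × $28 = $55,160. Book value $547,492.
Year 4: 4,401 × $28 = $123,228. Book value $424,264.
Accumulated through year 4 = $737,444 − $424,264 = $313,180.

$313,180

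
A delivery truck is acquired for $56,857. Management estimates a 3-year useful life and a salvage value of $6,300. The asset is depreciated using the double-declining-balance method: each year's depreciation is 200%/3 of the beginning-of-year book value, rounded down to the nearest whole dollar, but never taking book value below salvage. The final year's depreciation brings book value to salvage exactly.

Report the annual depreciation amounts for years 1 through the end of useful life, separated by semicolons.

Depreciable base = $56,857 − $6,300 = $50,557.
Year 1: ⌊$56,857 × 200%/3⌋ = $37,904. Book value $18,953.
Year 2: ⌊$18,953 × 200%/3⌋ = $12,635. Book value $6,318.
Year 3 (final): $6,318 − $6,300 = $18. Book value $6,300.

$37,904; $12,635; $18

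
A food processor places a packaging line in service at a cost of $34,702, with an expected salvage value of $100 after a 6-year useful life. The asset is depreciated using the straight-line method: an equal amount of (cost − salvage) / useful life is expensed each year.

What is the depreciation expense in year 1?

$5,767

Depreciable base = $34,702 − $100 = $34,602.
Annual expense = $34,602 / 6 = $5,767.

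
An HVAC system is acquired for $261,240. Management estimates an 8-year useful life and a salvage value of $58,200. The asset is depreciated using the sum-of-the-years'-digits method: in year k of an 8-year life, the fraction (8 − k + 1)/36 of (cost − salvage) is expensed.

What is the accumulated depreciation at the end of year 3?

Depreciable base = $261,240 − $58,200 = $203,040.
Sum of the years' digits = 8+7+6+5+4+3+2+1 = 36.
Year 1: $203,040 × 8/36 = $45,120. Book value $216,120.
Year 2: $203,040 × 7/36 = $39,480. Book value $176,640.
Year 3: $203,040 × 6/36 = $33,840. Book value $142,800.
Accumulated through year 3 = $261,240 − $142,800 = $118,440.

$118,440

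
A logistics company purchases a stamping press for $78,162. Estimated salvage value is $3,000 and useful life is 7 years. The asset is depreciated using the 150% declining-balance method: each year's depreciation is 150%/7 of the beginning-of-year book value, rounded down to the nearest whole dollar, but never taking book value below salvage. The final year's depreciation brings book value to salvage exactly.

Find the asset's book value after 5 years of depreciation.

$23,407

Depreciable base = $78,162 − $3,000 = $75,162.
Year 1: ⌊$78,162 × 150%/7⌋ = $16,749. Book value $61,413.
Year 2: ⌊$61,413 × 150%/7⌋ = $13,159. Book value $48,254.
Year 3: ⌊$48,254 × 150%/7⌋ = $10,340. Book value $37,914.
Year 4: ⌊$37,914 × 150%/7⌋ = $8,124. Book value $29,790.
Year 5: ⌊$29,790 × 150%/7⌋ = $6,383. Book value $23,407.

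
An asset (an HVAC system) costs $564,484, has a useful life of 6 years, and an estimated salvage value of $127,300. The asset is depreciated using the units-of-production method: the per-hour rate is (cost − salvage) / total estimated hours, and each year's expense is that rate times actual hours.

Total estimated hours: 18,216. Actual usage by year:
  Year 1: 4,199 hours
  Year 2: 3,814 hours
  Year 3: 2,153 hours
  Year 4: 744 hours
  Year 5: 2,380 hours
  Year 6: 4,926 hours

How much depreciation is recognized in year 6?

$118,224

Depreciable base = $564,484 − $127,300 = $437,184.
Rate = $437,184 / 18,216 hours = $24 per hour.
Year 1: 4,199 × $24 = $100,776. Book value $463,708.
Year 2: 3,814 × $24 = $91,536. Book value $372,172.
Year 3: 2,153 × $24 = $51,672. Book value $320,500.
Year 4: 744 × $24 = $17,856. Book value $302,644.
Year 5: 2,380 × $24 = $57,120. Book value $245,524.
Year 6: 4,926 × $24 = $118,224. Book value $127,300.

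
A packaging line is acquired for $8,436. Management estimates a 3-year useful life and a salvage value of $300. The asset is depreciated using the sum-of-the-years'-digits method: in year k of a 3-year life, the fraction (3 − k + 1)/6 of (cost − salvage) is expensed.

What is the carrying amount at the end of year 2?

$1,656

Depreciable base = $8,436 − $300 = $8,136.
Sum of the years' digits = 3+2+1 = 6.
Year 1: $8,136 × 3/6 = $4,068. Book value $4,368.
Year 2: $8,136 × 2/6 = $2,712. Book value $1,656.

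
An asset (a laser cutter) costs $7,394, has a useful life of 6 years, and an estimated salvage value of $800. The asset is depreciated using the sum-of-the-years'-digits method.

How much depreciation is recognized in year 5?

$628

Depreciable base = $7,394 − $800 = $6,594.
Sum of the years' digits = 6+5+4+3+2+1 = 21.
Year 1: $6,594 × 6/21 = $1,884. Book value $5,510.
Year 2: $6,594 × 5/21 = $1,570. Book value $3,940.
Year 3: $6,594 × 4/21 = $1,256. Book value $2,684.
Year 4: $6,594 × 3/21 = $942. Book value $1,742.
Year 5: $6,594 × 2/21 = $628. Book value $1,114.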